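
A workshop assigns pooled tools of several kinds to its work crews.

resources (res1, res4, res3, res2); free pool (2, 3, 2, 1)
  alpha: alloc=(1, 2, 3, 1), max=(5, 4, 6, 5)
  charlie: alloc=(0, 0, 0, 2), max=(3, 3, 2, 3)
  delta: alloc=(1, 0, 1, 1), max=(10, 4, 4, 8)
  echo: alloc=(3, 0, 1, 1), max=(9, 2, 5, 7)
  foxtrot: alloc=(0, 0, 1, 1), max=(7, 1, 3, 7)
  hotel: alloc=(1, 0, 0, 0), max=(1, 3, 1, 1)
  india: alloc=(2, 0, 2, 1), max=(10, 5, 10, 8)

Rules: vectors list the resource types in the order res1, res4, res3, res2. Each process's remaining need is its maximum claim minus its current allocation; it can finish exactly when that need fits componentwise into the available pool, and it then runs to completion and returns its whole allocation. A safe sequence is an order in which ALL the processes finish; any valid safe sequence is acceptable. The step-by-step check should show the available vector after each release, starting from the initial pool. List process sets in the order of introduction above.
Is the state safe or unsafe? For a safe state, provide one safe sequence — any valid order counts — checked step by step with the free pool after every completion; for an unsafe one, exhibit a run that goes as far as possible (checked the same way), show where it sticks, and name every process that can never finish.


UNSAFE.
Key observation: even finishing hotel, charlie leaves just (3, 3, 2, 3) free — too little res1 for any of the remaining processes.
Going as far as possible: hotel, charlie; after that, nothing fits. Verifying each step:
  pool = (2, 3, 2, 1)
  run hotel (needs (0, 3, 1, 1), free (2, 3, 2, 1)); after release of (1, 0, 0, 0) the pool is (3, 3, 2, 1)
  run charlie (needs (3, 3, 2, 1), free (3, 3, 2, 1)); after release of (0, 0, 0, 2) the pool is (3, 3, 2, 3)
  alpha cannot run: need (4, 2, 3, 4) vs free (3, 3, 2, 3) (insufficient res1, res3 and res2)
  delta cannot run: need (9, 4, 3, 7) vs free (3, 3, 2, 3) (insufficient res1, res4, res3 and res2)
  echo cannot run: need (6, 2, 4, 6) vs free (3, 3, 2, 3) (insufficient res1, res3 and res2)
  foxtrot cannot run: need (7, 1, 2, 6) vs free (3, 3, 2, 3) (insufficient res1 and res2)
  india cannot run: need (8, 5, 8, 7) vs free (3, 3, 2, 3) (insufficient res1, res4, res3 and res2)
Permanently blocked: alpha, delta, echo, foxtrot and india.


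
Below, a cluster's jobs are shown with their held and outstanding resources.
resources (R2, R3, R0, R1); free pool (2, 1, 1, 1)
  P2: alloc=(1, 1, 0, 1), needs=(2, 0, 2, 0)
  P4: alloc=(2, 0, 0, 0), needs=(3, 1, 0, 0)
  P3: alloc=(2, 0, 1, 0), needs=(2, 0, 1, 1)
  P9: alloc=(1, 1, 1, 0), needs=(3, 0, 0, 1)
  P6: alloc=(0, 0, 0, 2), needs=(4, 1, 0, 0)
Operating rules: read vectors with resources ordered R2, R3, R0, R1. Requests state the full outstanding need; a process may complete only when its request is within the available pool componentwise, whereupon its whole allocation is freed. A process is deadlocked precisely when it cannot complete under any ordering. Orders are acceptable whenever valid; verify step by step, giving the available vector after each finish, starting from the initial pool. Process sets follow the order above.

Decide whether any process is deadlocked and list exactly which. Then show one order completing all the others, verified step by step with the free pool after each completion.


Nothing here is deadlocked.
Key observation: the pool covers P3 at once, and every later process fits after earlier releases.
A valid finishing order for the others: P3, P2, P6, P4, P9. Check, step by step:
  pool = (2, 1, 1, 1)
  run P3 (needs (2, 0, 1, 1), free (2, 1, 1, 1)); after release of (2, 0, 1, 0) the pool is (4, 1, 2, 1)
  run P2 (needs (2, 0, 2, 0), free (4, 1, 2, 1)); after release of (1, 1, 0, 1) the pool is (5, 2, 2, 2)
  run P6 (needs (4, 1, 0, 0), free (5, 2, 2, 2)); after release of (0, 0, 0, 2) the pool is (5, 2, 2, 4)
  run P4 (needs (3, 1, 0, 0), free (5, 2, 2, 4)); after release of (2, 0, 0, 0) the pool is (7, 2, 2, 4)
  run P9 (needs (3, 0, 0, 1), free (7, 2, 2, 4)); after release of (1, 1, 1, 0) the pool is (8, 3, 3, 4)


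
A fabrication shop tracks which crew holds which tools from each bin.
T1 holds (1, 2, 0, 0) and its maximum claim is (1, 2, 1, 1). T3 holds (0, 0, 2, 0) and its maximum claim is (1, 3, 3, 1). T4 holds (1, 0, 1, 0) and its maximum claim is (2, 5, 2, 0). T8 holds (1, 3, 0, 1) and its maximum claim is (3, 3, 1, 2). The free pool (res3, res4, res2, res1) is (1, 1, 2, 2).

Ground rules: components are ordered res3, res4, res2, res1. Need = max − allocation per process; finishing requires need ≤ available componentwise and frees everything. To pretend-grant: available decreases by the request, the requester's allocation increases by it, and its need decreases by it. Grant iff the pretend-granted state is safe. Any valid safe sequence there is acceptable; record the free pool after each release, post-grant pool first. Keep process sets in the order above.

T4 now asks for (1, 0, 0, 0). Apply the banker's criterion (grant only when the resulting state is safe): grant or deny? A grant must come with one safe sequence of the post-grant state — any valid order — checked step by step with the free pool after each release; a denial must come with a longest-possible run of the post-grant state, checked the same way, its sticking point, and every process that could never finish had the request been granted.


DENY: after the grant no complete ordering would exist.
Key observation: after T1, T3 the pool peaks at (1, 3, 4, 2), and each blocked process is short somewhere: T4 on res4; T8 on res3.
After a pretend grant, a maximal execution: T1, T3 — then nothing else fits. Walking it through:
  pool = (0, 1, 2, 2)
  T1: need (0, 0, 1, 1) fits (0, 1, 2, 2); releases (1, 2, 0, 0), pool now (1, 3, 2, 2)
  T3: need (1, 3, 1, 1) fits (1, 3, 2, 2); releases (0, 0, 2, 0), pool now (1, 3, 4, 2)
  blocked: T4 wants (0, 5, 1, 0), pool (1, 3, 4, 2) — not enough res4
  blocked: T8 wants (2, 0, 1, 1), pool (1, 3, 4, 2) — not enough res3
Processes that could never finish after the grant: T4 and T8.


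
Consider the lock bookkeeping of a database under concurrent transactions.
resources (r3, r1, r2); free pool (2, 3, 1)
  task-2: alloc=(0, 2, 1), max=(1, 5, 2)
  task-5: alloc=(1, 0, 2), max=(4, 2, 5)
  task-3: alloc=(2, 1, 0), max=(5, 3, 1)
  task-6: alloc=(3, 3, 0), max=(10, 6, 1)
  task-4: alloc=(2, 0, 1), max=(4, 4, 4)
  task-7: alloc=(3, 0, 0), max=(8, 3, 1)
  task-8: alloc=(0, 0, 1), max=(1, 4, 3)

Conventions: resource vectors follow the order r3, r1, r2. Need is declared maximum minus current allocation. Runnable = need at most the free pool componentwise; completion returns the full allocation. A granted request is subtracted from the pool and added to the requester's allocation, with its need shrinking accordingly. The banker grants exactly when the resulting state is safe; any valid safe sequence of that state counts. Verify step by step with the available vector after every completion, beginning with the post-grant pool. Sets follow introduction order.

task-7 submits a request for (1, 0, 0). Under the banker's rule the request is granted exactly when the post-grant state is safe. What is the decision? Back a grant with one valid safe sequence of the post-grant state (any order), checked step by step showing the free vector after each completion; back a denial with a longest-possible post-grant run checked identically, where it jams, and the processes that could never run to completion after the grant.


DENY. Granting would leave the state unsafe.
Key observation: the pool after task-2, task-8 is (1, 5, 3); every surviving request exceeds it in r3, so progress ends there.
Pretend the grant happened; the run task-2, task-8 goes as far as possible. Walking it through:
  pool = (1, 3, 1)
  task-2 needs (1, 3, 1) <= (1, 3, 1) -> finishes; pool += (0, 2, 1) = (1, 5, 2)
  task-8 needs (1, 4, 2) <= (1, 5, 2) -> finishes; pool += (0, 0, 1) = (1, 5, 3)
  task-5 cannot run: need (3, 2, 3) vs free (1, 5, 3) (insufficient r3)
  task-3 cannot run: need (3, 2, 1) vs free (1, 5, 3) (insufficient r3)
  task-6 cannot run: need (7, 3, 1) vs free (1, 5, 3) (insufficient r3)
  task-4 cannot run: need (2, 4, 3) vs free (1, 5, 3) (insufficient r3)
  task-7 cannot run: need (4, 3, 1) vs free (1, 5, 3) (insufficient r3)
Processes that could never finish after the grant: task-5, task-3, task-6, task-4 and task-7.


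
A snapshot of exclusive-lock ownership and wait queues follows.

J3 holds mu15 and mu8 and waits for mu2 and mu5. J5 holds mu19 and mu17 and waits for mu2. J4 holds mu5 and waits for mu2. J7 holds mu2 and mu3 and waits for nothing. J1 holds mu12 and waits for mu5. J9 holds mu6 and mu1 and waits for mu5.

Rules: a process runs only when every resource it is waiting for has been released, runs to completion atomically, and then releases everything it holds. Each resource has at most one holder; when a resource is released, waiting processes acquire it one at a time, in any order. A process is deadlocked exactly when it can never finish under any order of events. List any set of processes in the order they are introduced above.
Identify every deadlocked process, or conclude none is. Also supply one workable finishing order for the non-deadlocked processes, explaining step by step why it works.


No process is deadlocked.
Key observation: every chain of waits terminates; starting from the processes that wait on nothing, all the rest unlock in turn.
The rest can finish in the order J7, J4, J5, J3, J9, J1.
Verifying each step:
  J7: no waits; runs immediately, freeing mu2 and mu3
  J4 waits on mu2 — all released -> runs and releases mu5
  J5 waits on mu2 — all released -> runs and releases mu19 and mu17
  J3 waits on mu2 and mu5 — all released -> runs and releases mu15 and mu8
  J9 waits on mu5 — all released -> runs and releases mu6 and mu1
  J1 waits on mu5 — all released -> runs and releases mu12


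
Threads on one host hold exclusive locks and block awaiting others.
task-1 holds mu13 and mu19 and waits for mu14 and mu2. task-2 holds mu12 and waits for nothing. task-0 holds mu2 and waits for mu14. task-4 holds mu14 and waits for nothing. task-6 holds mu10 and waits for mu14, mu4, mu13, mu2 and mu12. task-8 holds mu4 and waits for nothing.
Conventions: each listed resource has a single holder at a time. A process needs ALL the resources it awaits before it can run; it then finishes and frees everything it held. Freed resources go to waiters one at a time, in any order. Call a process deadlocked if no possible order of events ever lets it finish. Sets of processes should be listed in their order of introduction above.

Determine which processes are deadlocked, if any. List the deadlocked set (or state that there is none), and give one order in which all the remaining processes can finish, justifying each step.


No process is deadlocked.
Key observation: all waits point, directly or indirectly, at processes that can finish, so nothing is permanently blocked.
A valid finishing order for the others: task-4, task-0, task-1, task-2, task-8, task-6.
Step-by-step check:
  run task-4 (it waits on nothing); releases mu14
  task-0: everything it awaited (mu14) is free; runs, freeing mu2
  task-1: everything it awaited (mu14 and mu2) is free; runs, freeing mu13 and mu19
  run task-2 (it waits on nothing); releases mu12
  run task-8 (it waits on nothing); releases mu4
  task-6: everything it awaited (mu14, mu4, mu13, mu2 and mu12) is free; runs, freeing mu10


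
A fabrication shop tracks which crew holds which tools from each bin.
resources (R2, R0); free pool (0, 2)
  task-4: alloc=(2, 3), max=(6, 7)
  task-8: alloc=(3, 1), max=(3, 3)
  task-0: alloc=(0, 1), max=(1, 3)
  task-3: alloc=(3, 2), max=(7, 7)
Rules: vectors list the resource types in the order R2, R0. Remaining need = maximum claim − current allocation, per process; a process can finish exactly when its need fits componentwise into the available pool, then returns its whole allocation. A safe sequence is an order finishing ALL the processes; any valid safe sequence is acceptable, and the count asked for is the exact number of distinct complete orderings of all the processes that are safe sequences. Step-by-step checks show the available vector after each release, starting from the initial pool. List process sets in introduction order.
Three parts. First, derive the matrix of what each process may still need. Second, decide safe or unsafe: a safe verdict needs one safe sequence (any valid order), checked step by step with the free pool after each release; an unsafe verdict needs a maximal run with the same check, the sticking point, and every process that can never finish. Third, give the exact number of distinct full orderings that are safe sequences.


(1) Outstanding need per process (order R2, R0):
  task-4: (4, 4)
  task-8: (0, 2)
  task-0: (1, 2)
  task-3: (4, 5)
(2) UNSAFE — no complete ordering exists.
Key observation: after task-8, task-0 complete, (3, 4) is the best the pool ever gets, yet each leftover process wants more R2.
Going as far as possible: task-8, task-0; after that, nothing fits. Walking it through:
  pool = (0, 2)
  task-8: need (0, 2) fits (0, 2); releases (3, 1), pool now (3, 3)
  task-0: need (1, 2) fits (3, 3); releases (0, 1), pool now (3, 4)
  blocked: task-4 wants (4, 4), pool (3, 4) — not enough R2
  blocked: task-3 wants (4, 5), pool (3, 4) — not enough R2 and R0
Processes that can never finish: task-4 and task-3.
(3) The exact count: 0 of the possible complete orderings are safe sequences.


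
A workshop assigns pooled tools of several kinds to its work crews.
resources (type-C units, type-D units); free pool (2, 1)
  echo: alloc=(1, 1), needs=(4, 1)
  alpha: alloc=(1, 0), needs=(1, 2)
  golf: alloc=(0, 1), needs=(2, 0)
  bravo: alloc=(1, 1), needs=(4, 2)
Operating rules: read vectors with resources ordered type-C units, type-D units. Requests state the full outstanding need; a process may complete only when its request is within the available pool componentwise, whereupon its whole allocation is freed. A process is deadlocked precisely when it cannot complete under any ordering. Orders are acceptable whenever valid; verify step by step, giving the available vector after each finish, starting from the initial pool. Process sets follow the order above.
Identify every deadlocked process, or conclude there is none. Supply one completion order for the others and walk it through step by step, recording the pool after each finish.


Deadlocked set: echo and bravo.
Key observation: once golf, alpha finish, the pool peaks at (3, 2) — and every remaining process still needs more type-C units than that.
The rest can finish in the order golf, alpha. Walking it through:
  pool = (2, 1)
  golf: need (2, 0) fits (2, 1); releases (0, 1), pool now (2, 2)
  alpha: need (1, 2) fits (2, 2); releases (1, 0), pool now (3, 2)
The blocked processes can never fit:
  echo still needs (4, 1) but only (3, 2) is free — short on type-C units
  bravo still needs (4, 2) but only (3, 2) is free — short on type-C units


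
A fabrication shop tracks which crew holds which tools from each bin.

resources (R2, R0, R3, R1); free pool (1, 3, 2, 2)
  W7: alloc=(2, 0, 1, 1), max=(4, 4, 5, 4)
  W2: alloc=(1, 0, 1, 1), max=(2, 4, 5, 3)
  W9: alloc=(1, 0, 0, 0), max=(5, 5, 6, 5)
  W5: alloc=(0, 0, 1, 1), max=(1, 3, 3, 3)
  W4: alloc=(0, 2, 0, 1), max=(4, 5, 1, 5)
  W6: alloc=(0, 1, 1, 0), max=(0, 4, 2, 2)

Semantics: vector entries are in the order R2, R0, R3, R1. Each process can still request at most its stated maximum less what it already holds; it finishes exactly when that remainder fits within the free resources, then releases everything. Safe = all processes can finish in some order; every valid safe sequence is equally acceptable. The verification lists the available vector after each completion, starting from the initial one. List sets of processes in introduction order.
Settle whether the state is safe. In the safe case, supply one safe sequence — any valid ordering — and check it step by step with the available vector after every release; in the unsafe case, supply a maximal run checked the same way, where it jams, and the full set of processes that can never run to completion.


The state is SAFE; one workable sequence: W5, W6, W2, W7, W4, W9.
Key observation: W5 marks the first exact bind of the order: its need (1, 3, 2, 2) fits the free (1, 3, 2, 2) with zero slack on a requested resource.
Walking it through:
  pool = (1, 3, 2, 2)
  run W5 (needs (1, 3, 2, 2), free (1, 3, 2, 2)); after release of (0, 0, 1, 1) the pool is (1, 3, 3, 3)
  run W6 (needs (0, 3, 1, 2), free (1, 3, 3, 3)); after release of (0, 1, 1, 0) the pool is (1, 4, 4, 3)
  run W2 (needs (1, 4, 4, 2), free (1, 4, 4, 3)); after release of (1, 0, 1, 1) the pool is (2, 4, 5, 4)
  run W7 (needs (2, 4, 4, 3), free (2, 4, 5, 4)); after release of (2, 0, 1, 1) the pool is (4, 4, 6, 5)
  run W4 (needs (4, 3, 1, 4), free (4, 4, 6, 5)); after release of (0, 2, 0, 1) the pool is (4, 6, 6, 6)
  run W9 (needs (4, 5, 6, 5), free (4, 6, 6, 6)); after release of (1, 0, 0, 0) the pool is (5, 6, 6, 6)


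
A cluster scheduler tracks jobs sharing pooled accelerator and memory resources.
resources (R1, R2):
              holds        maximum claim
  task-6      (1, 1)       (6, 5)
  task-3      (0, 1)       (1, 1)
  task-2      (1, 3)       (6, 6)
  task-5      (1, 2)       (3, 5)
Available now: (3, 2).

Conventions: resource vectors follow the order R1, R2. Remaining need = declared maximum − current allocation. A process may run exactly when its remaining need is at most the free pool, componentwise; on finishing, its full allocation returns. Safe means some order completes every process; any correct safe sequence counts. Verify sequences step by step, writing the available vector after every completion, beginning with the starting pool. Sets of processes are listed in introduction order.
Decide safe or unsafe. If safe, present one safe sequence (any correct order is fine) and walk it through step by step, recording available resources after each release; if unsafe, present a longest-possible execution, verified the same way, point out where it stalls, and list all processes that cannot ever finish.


The state is UNSAFE.
Key observation: the wall is R1: completing task-3, task-5 brings the pool only to (4, 5), and all the rest need more.
Going as far as possible: task-3, task-5; after that, nothing fits. Verifying each step:
  pool = (3, 2)
  task-3: need (1, 0) fits (3, 2); releases (0, 1), pool now (3, 3)
  task-5: need (2, 3) fits (3, 3); releases (1, 2), pool now (4, 5)
  task-6 cannot run: need (5, 4) vs free (4, 5) (insufficient R1)
  task-2 cannot run: need (5, 3) vs free (4, 5) (insufficient R1)
Processes that can never finish: task-6 and task-2.


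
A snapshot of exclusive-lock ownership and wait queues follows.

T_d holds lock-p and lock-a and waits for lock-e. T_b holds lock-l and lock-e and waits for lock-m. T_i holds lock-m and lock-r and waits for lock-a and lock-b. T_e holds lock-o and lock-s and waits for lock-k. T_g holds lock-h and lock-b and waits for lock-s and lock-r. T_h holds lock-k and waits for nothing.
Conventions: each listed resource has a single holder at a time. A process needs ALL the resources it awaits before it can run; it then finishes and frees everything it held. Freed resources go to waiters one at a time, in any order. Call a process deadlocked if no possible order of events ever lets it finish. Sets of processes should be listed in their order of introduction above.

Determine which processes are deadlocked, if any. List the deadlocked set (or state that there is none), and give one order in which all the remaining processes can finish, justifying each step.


The deadlocked set is T_d, T_b, T_i and T_g.
Key observation: the knot is the closed ring of waits T_d -> T_b -> T_i -> T_d; T_g is caught in further circular waits.
The rest can finish in the order T_h, T_e.
Verifying each step:
  run T_h (it waits on nothing); releases lock-k
  T_e waits on lock-k — all released -> runs and releases lock-o and lock-s


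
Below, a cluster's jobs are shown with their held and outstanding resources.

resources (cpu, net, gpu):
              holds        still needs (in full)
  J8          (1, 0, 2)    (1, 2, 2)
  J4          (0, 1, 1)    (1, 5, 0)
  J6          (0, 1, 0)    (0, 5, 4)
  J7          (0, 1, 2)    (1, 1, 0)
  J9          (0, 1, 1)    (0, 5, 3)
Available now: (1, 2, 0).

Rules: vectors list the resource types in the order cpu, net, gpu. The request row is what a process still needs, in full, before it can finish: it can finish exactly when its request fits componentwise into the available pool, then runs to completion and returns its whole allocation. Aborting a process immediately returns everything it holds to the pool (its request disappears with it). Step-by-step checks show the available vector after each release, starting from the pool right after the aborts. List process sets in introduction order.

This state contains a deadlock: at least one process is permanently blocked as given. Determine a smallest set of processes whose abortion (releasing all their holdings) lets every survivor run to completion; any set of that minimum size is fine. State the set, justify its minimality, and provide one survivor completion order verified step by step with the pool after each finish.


Abort J4 and J9.
Key observation: the returned (0, 2, 2) from J4 and J9 is what brings J6 — unrunnable before, under any order — into play at step 3.
No one abort is enough; case by case: J8 alone leaves J4 blocked (short on net); J4 alone leaves J6 blocked (short on net); J6 alone leaves J4 blocked (short on net); J7 alone leaves J4 blocked (short on net); J9 alone leaves J4 blocked (short on net).
The survivors complete as J7, J8, J6. Walking it through (starting from the post-abort pool):
  pool = (1, 4, 2)
  J7 needs (1, 1, 0) <= (1, 4, 2) -> finishes; pool += (0, 1, 2) = (1, 5, 4)
  J8 needs (1, 2, 2) <= (1, 5, 4) -> finishes; pool += (1, 0, 2) = (2, 5, 6)
  J6 needs (0, 5, 4) <= (2, 5, 6) -> finishes; pool += (0, 1, 0) = (2, 6, 6)


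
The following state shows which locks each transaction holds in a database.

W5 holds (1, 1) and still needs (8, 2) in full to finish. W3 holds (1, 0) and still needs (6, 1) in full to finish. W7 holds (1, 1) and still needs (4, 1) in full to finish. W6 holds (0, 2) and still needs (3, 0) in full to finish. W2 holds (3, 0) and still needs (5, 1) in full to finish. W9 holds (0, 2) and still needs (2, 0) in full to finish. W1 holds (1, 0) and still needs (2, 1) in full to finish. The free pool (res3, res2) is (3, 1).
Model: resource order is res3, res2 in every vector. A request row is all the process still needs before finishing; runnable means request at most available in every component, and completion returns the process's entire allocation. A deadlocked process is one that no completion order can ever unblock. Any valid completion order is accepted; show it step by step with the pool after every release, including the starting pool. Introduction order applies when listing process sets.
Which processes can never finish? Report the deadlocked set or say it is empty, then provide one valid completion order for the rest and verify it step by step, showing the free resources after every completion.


The deadlocked set is empty.
Key observation: the pool covers W1 at once, and every later process fits after earlier releases.
The rest can finish in the order W1, W7, W2, W3, W6, W9, W5. Verifying each step:
  pool = (3, 1)
  W1: need (2, 1) fits (3, 1); releases (1, 0), pool now (4, 1)
  W7: need (4, 1) fits (4, 1); releases (1, 1), pool now (5, 2)
  W2: need (5, 1) fits (5, 2); releases (3, 0), pool now (8, 2)
  W3: need (6, 1) fits (8, 2); releases (1, 0), pool now (9, 2)
  W6: need (3, 0) fits (9, 2); releases (0, 2), pool now (9, 4)
  W9: need (2, 0) fits (9, 4); releases (0, 2), pool now (9, 6)
  W5: need (8, 2) fits (9, 6); releases (1, 1), pool now (10, 7)


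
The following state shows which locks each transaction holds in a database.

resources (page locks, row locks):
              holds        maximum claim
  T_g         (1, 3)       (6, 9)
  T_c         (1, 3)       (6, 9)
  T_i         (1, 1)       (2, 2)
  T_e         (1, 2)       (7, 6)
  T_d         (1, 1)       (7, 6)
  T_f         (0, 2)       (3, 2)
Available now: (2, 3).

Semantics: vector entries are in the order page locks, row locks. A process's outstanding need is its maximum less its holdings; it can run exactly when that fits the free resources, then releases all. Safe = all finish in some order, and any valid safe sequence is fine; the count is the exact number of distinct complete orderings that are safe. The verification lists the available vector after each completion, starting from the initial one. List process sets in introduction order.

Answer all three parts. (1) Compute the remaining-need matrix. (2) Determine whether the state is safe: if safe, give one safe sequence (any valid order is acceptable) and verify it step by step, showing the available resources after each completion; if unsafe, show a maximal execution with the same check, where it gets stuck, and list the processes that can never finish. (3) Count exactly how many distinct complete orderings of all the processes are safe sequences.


(1) Outstanding need per process (order page locks, row locks):
  T_g: (5, 6)
  T_c: (5, 6)
  T_i: (1, 1)
  T_e: (6, 4)
  T_d: (6, 5)
  T_f: (3, 0)
(2) UNSAFE — no complete ordering exists.
Key observation: the wall is page locks: completing T_i, T_f brings the pool only to (3, 6), and all the rest need more.
A maximal execution: T_i, T_f — then nothing else fits. Check, step by step:
  pool = (2, 3)
  run T_i (needs (1, 1), free (2, 3)); after release of (1, 1) the pool is (3, 4)
  run T_f (needs (3, 0), free (3, 4)); after release of (0, 2) the pool is (3, 6)
  T_g still needs (5, 6) but only (3, 6) is free — short on page locks
  T_c still needs (5, 6) but only (3, 6) is free — short on page locks
  T_e still needs (6, 4) but only (3, 6) is free — short on page locks
  T_d still needs (6, 5) but only (3, 6) is free — short on page locks
Processes that can never finish: T_g, T_c, T_e and T_d.
(3) Exactly 0 of the possible complete orderings are safe sequences.


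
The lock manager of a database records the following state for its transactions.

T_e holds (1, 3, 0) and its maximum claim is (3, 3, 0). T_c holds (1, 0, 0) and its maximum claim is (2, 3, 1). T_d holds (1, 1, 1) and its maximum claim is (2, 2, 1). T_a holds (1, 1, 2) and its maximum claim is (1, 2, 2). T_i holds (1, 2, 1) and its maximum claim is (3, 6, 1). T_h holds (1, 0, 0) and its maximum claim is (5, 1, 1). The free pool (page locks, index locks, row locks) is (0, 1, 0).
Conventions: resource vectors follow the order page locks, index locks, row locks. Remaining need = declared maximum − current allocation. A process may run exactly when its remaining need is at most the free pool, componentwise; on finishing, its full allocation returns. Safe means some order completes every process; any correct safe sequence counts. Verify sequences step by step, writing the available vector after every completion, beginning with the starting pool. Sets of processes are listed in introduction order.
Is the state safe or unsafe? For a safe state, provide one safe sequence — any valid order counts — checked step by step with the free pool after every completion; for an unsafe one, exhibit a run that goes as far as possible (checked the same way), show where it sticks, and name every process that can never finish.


SAFE, for example via the order T_a, T_d, T_e, T_c, T_h, T_i.
Key observation: T_a marks the first exact bind of the order: its need (0, 1, 0) fits the free (0, 1, 0) with zero slack on a requested resource.
Check, step by step:
  pool = (0, 1, 0)
  run T_a (needs (0, 1, 0), free (0, 1, 0)); after release of (1, 1, 2) the pool is (1, 2, 2)
  run T_d (needs (1, 1, 0), free (1, 2, 2)); after release of (1, 1, 1) the pool is (2, 3, 3)
  run T_e (needs (2, 0, 0), free (2, 3, 3)); after release of (1, 3, 0) the pool is (3, 6, 3)
  run T_c (needs (1, 3, 1), free (3, 6, 3)); after release of (1, 0, 0) the pool is (4, 6, 3)
  run T_h (needs (4, 1, 1), free (4, 6, 3)); after release of (1, 0, 0) the pool is (5, 6, 3)
  run T_i (needs (2, 4, 0), free (5, 6, 3)); after release of (1, 2, 1) the pool is (6, 8, 4)


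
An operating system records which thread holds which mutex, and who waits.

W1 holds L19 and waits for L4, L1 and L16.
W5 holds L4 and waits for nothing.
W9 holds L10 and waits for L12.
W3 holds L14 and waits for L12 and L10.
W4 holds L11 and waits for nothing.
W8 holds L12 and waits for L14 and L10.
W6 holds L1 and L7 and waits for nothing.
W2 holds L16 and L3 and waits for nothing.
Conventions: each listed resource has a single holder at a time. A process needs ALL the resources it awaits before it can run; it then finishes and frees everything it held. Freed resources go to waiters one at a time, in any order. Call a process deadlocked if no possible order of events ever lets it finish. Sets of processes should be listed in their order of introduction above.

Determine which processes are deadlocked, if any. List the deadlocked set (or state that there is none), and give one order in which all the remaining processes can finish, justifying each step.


Deadlocked set: W9, W3 and W8.
Key observation: the loop W9 -> W8 -> W9 blocks itself forever; W3 is caught in further circular waits.
A valid finishing order for the others: W2, W6, W4, W5, W1.
Step-by-step check:
  run W2 (it waits on nothing); releases L16 and L3
  run W6 (it waits on nothing); releases L1 and L7
  run W4 (it waits on nothing); releases L11
  run W5 (it waits on nothing); releases L4
  W1: everything it awaited (L4, L1 and L16) is free; runs, freeing L19


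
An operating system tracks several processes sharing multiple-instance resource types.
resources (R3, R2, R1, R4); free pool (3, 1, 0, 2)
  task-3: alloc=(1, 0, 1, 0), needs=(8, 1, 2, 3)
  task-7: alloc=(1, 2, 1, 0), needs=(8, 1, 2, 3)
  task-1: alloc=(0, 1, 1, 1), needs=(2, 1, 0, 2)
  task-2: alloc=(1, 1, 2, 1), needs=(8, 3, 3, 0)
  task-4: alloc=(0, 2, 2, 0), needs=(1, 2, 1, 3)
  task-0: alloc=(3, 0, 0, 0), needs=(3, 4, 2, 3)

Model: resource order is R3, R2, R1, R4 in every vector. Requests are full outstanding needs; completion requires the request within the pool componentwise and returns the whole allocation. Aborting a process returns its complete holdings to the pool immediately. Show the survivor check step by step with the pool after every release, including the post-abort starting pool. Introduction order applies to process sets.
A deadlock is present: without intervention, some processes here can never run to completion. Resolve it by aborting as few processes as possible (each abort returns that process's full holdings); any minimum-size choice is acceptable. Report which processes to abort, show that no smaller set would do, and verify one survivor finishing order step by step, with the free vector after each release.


Abort task-3 and task-2.
Key observation: task-7 could never have finished before the abort; with (2, 1, 3, 1) returned by task-3 and task-2, it fits at step 4.
No one abort is enough; case by case: task-3 alone leaves task-7 blocked (short on R3); task-7 alone leaves task-3 blocked (short on R3); task-1 alone leaves task-3 blocked (short on R3); task-2 alone leaves task-3 blocked (short on R3); task-4 alone leaves task-3 blocked (short on R3); task-0 alone leaves task-3 blocked (short on R3).
Survivors finish in the order: task-4, task-1, task-0, task-7. Step-by-step check (pool after the aborts first):
  pool = (5, 2, 3, 3)
  run task-4 (needs (1, 2, 1, 3), free (5, 2, 3, 3)); after release of (0, 2, 2, 0) the pool is (5, 4, 5, 3)
  run task-1 (needs (2, 1, 0, 2), free (5, 4, 5, 3)); after release of (0, 1, 1, 1) the pool is (5, 5, 6, 4)
  run task-0 (needs (3, 4, 2, 3), free (5, 5, 6, 4)); after release of (3, 0, 0, 0) the pool is (8, 5, 6, 4)
  run task-7 (needs (8, 1, 2, 3), free (8, 5, 6, 4)); after release of (1, 2, 1, 0) the pool is (9, 7, 7, 4)


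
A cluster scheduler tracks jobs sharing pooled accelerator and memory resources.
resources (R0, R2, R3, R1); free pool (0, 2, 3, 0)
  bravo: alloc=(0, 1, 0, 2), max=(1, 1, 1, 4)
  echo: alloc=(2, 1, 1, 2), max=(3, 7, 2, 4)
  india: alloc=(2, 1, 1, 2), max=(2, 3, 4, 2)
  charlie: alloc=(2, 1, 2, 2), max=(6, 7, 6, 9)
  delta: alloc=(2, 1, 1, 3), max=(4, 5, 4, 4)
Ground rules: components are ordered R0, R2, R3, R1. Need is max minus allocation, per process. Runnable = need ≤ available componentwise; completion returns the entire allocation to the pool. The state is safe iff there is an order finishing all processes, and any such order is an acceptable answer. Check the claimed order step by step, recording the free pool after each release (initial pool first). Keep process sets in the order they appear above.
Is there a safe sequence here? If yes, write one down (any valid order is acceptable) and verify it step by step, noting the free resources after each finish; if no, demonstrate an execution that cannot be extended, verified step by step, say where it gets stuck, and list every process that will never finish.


The state is UNSAFE.
Key observation: the pool after india, bravo, delta is (4, 5, 5, 7); every surviving request exceeds it in R2, so progress ends there.
Going as far as possible: india, bravo, delta; after that, nothing fits. Walking it through:
  pool = (0, 2, 3, 0)
  india needs (0, 2, 3, 0) <= (0, 2, 3, 0) -> finishes; pool += (2, 1, 1, 2) = (2, 3, 4, 2)
  bravo needs (1, 0, 1, 2) <= (2, 3, 4, 2) -> finishes; pool += (0, 1, 0, 2) = (2, 4, 4, 4)
  delta needs (2, 4, 3, 1) <= (2, 4, 4, 4) -> finishes; pool += (2, 1, 1, 3) = (4, 5, 5, 7)
  blocked: echo wants (1, 6, 1, 2), pool (4, 5, 5, 7) — not enough R2
  blocked: charlie wants (4, 6, 4, 7), pool (4, 5, 5, 7) — not enough R2
Permanently blocked: echo and charlie.


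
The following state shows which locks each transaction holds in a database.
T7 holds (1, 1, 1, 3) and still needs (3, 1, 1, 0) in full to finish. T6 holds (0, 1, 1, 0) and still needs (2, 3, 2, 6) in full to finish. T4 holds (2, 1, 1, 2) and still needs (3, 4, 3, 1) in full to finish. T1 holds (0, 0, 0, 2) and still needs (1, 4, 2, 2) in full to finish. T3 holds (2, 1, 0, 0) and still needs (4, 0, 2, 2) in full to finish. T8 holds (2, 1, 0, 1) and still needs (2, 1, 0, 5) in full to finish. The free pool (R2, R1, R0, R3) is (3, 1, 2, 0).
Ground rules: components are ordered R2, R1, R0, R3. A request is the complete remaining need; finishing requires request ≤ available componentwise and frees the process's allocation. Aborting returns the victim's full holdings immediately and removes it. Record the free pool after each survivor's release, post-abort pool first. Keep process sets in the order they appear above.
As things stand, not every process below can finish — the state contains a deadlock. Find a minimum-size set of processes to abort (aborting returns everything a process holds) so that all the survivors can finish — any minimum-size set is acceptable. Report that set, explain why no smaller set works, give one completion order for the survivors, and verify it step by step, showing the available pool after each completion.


Abort T6.
Key observation: T1 had no path to completion before; after the abort of T6 ((0, 1, 1, 0) returned), step 3 is where it fits.
Why nothing smaller works: aborting no one leaves the state deadlocked as given.
One survivor order: T7, T3, T1, T4, T8. Check, step by step (post-abort pool first):
  pool = (3, 2, 3, 0)
  run T7 (needs (3, 1, 1, 0), free (3, 2, 3, 0)); after release of (1, 1, 1, 3) the pool is (4, 3, 4, 3)
  run T3 (needs (4, 0, 2, 2), free (4, 3, 4, 3)); after release of (2, 1, 0, 0) the pool is (6, 4, 4, 3)
  run T1 (needs (1, 4, 2, 2), free (6, 4, 4, 3)); after release of (0, 0, 0, 2) the pool is (6, 4, 4, 5)
  run T4 (needs (3, 4, 3, 1), free (6, 4, 4, 5)); after release of (2, 1, 1, 2) the pool is (8, 5, 5, 7)
  run T8 (needs (2, 1, 0, 5), free (8, 5, 5, 7)); after release of (2, 1, 0, 1) the pool is (10, 6, 5, 8)


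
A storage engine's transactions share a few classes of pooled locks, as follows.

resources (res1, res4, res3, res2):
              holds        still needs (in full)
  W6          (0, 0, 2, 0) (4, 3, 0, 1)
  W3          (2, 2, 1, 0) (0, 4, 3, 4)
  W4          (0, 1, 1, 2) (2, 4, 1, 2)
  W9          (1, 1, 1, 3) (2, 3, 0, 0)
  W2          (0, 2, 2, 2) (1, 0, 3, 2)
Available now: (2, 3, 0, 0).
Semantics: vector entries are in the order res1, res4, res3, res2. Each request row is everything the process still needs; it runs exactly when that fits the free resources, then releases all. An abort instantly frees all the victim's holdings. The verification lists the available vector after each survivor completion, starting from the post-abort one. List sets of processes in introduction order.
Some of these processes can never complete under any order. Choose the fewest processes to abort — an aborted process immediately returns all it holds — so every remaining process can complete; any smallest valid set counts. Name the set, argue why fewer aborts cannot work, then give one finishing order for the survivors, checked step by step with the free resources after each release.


Minimum abort set: W2.
Key observation: the returned (0, 2, 2, 2) from W2 is what brings W3 — unrunnable before, under any order — into play at step 3.
Why nothing smaller works: aborting no one leaves the state deadlocked as given.
One survivor order: W4, W9, W3, W6. Step-by-step check (post-abort pool first):
  pool = (2, 5, 2, 2)
  W4 needs (2, 4, 1, 2) <= (2, 5, 2, 2) -> finishes; pool += (0, 1, 1, 2) = (2, 6, 3, 4)
  W9 needs (2, 3, 0, 0) <= (2, 6, 3, 4) -> finishes; pool += (1, 1, 1, 3) = (3, 7, 4, 7)
  W3 needs (0, 4, 3, 4) <= (3, 7, 4, 7) -> finishes; pool += (2, 2, 1, 0) = (5, 9, 5, 7)
  W6 needs (4, 3, 0, 1) <= (5, 9, 5, 7) -> finishes; pool += (0, 0, 2, 0) = (5, 9, 7, 7)


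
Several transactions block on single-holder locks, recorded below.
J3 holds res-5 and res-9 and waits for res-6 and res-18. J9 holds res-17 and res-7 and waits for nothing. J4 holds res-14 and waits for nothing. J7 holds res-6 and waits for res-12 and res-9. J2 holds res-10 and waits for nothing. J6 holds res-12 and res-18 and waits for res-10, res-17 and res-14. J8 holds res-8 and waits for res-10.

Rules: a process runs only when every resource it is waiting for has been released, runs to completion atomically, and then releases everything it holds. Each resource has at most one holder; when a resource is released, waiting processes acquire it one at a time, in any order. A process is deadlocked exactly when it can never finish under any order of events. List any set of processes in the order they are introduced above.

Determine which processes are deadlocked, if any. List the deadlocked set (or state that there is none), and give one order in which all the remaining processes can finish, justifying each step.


Deadlocked: J3 and J7.
Key observation: the knot is the closed ring of waits J3 -> J7 -> J3; no other process is dragged down with it.
One completion order for the rest: J4, J9, J2, J8, J6.
Step-by-step check:
  J4: no waits; runs immediately, freeing res-14
  J9: no waits; runs immediately, freeing res-17 and res-7
  J2: no waits; runs immediately, freeing res-10
  J8 waits on res-10 — all released -> runs and releases res-8
  J6 waits on res-10, res-17 and res-14 — all released -> runs and releases res-12 and res-18


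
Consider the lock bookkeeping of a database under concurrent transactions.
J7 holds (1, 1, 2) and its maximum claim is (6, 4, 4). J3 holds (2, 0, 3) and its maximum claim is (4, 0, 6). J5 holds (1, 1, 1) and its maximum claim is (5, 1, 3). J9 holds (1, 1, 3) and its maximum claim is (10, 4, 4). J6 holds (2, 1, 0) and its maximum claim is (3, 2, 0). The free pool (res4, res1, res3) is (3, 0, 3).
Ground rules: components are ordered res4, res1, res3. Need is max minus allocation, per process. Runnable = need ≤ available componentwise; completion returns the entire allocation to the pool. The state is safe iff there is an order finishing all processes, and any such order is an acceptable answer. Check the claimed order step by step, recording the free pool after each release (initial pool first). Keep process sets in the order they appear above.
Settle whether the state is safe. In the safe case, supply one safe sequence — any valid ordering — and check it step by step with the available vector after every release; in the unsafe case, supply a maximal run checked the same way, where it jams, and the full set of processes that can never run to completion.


UNSAFE — no complete ordering exists.
Key observation: the pool after J3, J5, J6 is (8, 2, 7); every surviving request exceeds it in res1, so progress ends there.
A maximal execution: J3, J5, J6 — then nothing else fits. Check, step by step:
  pool = (3, 0, 3)
  J3: need (2, 0, 3) fits (3, 0, 3); releases (2, 0, 3), pool now (5, 0, 6)
  J5: need (4, 0, 2) fits (5, 0, 6); releases (1, 1, 1), pool now (6, 1, 7)
  J6: need (1, 1, 0) fits (6, 1, 7); releases (2, 1, 0), pool now (8, 2, 7)
  blocked: J7 wants (5, 3, 2), pool (8, 2, 7) — not enough res1
  blocked: J9 wants (9, 3, 1), pool (8, 2, 7) — not enough res4 and res1
Permanently blocked: J7 and J9.
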